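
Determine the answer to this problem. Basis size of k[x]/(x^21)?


Basis: 1,x,...,x^20
dim=21


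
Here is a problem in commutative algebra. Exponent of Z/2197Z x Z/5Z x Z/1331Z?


Exponent = lcm of the cyclic orders; pairwise coprime => product.
13^3*5^1*11^3=2197*5*1331=14621035


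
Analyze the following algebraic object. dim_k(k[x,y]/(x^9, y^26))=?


Basis: x^i*y^j, i<9, j<26
9*26=234


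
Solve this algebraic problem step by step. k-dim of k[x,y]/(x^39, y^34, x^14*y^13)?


k[x,y]/I, I = (x^39, y^34, x^14*y^13)
Rect: 39x34=1326. Corner: (39-14)x(34-13)=525.
dim = 1326-525 = 801


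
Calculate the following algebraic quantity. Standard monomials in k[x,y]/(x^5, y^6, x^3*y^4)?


k[x,y]/I, I = (x^5, y^6, x^3*y^4)
Rect: 5x6=30. Corner: (5-3)x(6-4)=4.
dim = 30-4 = 26


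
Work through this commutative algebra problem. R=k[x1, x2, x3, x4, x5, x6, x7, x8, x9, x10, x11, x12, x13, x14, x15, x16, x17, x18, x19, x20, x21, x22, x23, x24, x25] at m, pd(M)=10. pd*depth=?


pd+depth=25
depth=25-10=15
pd*depth=10*15=150


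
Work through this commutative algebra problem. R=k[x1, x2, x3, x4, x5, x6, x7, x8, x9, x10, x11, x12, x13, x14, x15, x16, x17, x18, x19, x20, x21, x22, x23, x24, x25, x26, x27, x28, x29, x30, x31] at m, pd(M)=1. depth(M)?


pd+depth=depth(R)=31
depth=31-1=30


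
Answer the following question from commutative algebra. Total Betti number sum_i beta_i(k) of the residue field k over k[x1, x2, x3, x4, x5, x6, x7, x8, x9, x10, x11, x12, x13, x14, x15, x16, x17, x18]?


Koszul resolution: beta_i(k)=C(n,i), n=18
sum_i C(18,i) = 2^18 = 262144


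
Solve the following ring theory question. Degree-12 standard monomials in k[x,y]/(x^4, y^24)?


k[x,y], I = (x^4, y^24), d = 12
Need i < 4 and d-i < 24.
Range: 0 <= i <= 3.
H(12) = 4


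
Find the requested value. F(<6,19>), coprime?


gcd(6,19)=1 => F=ab-a-b=6*19-6-19=114-25=89


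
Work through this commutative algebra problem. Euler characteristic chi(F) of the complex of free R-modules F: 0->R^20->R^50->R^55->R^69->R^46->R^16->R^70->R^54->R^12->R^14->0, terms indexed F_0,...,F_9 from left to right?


chi = sum (-1)^i * rank:
(-1)^0*20=20
(-1)^1*50=-50
(-1)^2*55=55
(-1)^3*69=-69
(-1)^4*46=46
(-1)^5*16=-16
(-1)^6*70=70
(-1)^7*54=-54
(-1)^8*12=12
(-1)^9*14=-14
chi=0


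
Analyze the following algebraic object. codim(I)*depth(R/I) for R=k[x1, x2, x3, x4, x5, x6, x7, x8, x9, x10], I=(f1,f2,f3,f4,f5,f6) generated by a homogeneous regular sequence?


codim=6, depth=dim(R/I)=10-6=4
Product=6*4=24


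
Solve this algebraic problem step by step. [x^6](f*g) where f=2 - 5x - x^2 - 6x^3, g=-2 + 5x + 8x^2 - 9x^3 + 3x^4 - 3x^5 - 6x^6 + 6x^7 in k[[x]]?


[x^6] = sum a_i*b_j, i+j=6
  2*-6=-12
  -5*-3=15
  -1*3=-3
  -6*-9=54
Sum=54


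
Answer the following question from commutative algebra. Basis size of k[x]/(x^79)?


Basis: 1,x,...,x^78
dim=79


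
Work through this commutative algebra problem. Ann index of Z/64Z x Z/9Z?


Exponent = lcm of the cyclic orders; pairwise coprime => product.
2^6*3^2=64*9=576


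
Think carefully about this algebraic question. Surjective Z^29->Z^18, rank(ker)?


rank(ker) = 29-18 = 11


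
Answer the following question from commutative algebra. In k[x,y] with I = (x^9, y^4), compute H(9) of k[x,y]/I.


k[x,y], I = (x^9, y^4), d = 9
Need i < 9 and d-i < 4.
Range: 6 <= i <= 8.
H(9) = 3


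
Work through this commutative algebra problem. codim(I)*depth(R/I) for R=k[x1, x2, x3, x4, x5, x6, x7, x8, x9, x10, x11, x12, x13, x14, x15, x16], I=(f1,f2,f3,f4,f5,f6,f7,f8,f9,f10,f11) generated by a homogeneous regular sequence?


codim=11, depth=dim(R/I)=16-11=5
Product=11*5=55


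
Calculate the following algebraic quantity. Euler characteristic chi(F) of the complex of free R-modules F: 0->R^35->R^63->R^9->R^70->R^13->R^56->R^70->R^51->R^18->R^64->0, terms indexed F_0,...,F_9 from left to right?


chi = sum (-1)^i * rank:
(-1)^0*35=35
(-1)^1*63=-63
(-1)^2*9=9
(-1)^3*70=-70
(-1)^4*13=13
(-1)^5*56=-56
(-1)^6*70=70
(-1)^7*51=-51
(-1)^8*18=18
(-1)^9*64=-64
chi=-159


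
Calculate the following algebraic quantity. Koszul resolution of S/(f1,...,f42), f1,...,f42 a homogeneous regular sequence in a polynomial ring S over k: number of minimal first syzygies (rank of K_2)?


Regular sequence => Koszul complex is the minimal free resolution.
Syz_1 minimally generated by Koszul relations f_i*e_j - f_j*e_i (i<j): mu(Syz_1) = beta_2 = C(m,2) = m(m-1)/2
m=42
42*41/2 = 861


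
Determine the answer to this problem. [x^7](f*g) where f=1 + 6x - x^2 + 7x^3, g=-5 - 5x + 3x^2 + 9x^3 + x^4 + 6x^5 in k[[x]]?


[x^7] = sum a_i*b_j, i+j=7
  -1*6=-6
  7*1=7
Sum=1


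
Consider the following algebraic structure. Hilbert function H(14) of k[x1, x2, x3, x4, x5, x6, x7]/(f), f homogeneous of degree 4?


C(20,6)-C(16,6)=38760-8008=30752


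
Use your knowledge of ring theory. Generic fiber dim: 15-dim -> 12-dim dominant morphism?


dim(fiber)=dim(X)-dim(Y)=15-12=3


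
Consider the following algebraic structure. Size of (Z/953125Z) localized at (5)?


5-primary part: 953125=5^6*61
Size=5^6=15625


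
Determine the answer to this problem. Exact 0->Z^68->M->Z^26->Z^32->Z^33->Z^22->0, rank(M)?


Alt sum=0:
(-1)^0*68 + (-1)^1*? + (-1)^2*26 + (-1)^3*32 + (-1)^4*33 + (-1)^5*22=0
rank(M)=73


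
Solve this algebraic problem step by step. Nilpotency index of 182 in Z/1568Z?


182^k mod 1568:
k=1: 182
k=2: 196
k=3: 1176
k=4: 784
k=5: 0
First zero at k = 5


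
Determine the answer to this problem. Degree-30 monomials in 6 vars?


C(d+n-1,n-1)=C(35,5)=324632


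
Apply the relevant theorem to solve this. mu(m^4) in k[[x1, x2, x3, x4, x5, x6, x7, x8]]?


C(n+d-1,d)=C(11,4)=330


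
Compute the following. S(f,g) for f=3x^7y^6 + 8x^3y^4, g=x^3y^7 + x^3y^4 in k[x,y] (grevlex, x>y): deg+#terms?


LT(f)=3x^7y^6, LT(g)=x^3y^7
lcm(LM)=x^7y^7
S(f,g) (scaled by 3 to clear denominators) = y*f - 3x^4*g = -3x^7y^4 + 8x^3y^5
2 terms, deg 11.
11+2=13


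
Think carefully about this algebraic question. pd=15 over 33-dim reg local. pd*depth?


pd+depth=33
depth=33-15=18
pd*depth=15*18=270


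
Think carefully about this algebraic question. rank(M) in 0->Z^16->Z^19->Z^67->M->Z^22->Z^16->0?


Alt sum=0:
(-1)^0*16 + (-1)^1*19 + (-1)^2*67 + (-1)^3*? + (-1)^4*22 + (-1)^5*16=0
rank(M)=70


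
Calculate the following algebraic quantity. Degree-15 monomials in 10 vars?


C(d+n-1,n-1)=C(24,9)=1307504


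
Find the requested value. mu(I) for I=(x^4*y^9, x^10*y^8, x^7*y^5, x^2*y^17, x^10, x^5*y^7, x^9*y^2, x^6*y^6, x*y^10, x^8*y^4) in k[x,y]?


Remove redundant (divisible by others).
x^2*y^17 redundant.
x^10*y^8 redundant.
Min: x^10, x^9*y^2, x^8*y^4, x^7*y^5, x^6*y^6, x^5*y^7, x^4*y^9, x*y^10
Count=8


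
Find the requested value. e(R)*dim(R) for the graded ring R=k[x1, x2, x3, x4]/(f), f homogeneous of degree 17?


e(R)=deg(f)=17, dim(R)=4-1=3
e*dim=17*3=51


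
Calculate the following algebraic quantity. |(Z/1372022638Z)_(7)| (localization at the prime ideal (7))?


7-primary part: 1372022638=7^9*34
Size=7^9=40353607


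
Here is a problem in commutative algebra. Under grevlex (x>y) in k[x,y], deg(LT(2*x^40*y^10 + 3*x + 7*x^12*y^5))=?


LT: 2*x^40*y^10
deg_x=40, deg_y=10
Total=40+10=50


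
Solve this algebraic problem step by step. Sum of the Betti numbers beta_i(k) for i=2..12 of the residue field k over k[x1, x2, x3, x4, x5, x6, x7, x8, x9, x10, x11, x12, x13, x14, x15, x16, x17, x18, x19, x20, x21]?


Koszul resolution: beta_i(k)=C(n,i), n=21
C(21,2)=210, C(21,3)=1330, C(21,4)=5985, C(21,5)=20349, C(21,6)=54264, C(21,7)=116280, C(21,8)=203490, C(21,9)=293930, C(21,10)=352716, C(21,11)=352716, C(21,12)=293930
Sum=1695200


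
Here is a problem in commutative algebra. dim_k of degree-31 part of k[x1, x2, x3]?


C(d+n-1,n-1)=C(33,2)=528


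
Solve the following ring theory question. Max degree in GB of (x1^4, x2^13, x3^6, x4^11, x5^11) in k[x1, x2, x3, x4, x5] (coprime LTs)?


Pure powers, coprime LTs => already GB.
Degrees: 4, 13, 6, 11, 11
Max=13


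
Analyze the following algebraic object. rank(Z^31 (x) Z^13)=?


rank(M(x)N) = rank(M)*rank(N)
31*13 = 403


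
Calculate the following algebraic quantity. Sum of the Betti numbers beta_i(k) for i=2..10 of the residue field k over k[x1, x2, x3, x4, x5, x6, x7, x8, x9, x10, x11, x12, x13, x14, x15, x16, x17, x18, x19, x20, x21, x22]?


Koszul resolution: beta_i(k)=C(n,i), n=22
C(22,2)=231, C(22,3)=1540, C(22,4)=7315, C(22,5)=26334, C(22,6)=74613, C(22,7)=170544, C(22,8)=319770, C(22,9)=497420, C(22,10)=646646
Sum=1744413


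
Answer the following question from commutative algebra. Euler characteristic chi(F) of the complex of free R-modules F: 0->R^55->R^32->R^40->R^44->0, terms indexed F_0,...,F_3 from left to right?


chi = sum (-1)^i * rank:
(-1)^0*55=55
(-1)^1*32=-32
(-1)^2*40=40
(-1)^3*44=-44
chi=19


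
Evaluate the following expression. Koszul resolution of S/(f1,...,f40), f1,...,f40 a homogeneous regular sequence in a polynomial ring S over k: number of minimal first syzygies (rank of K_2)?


Regular sequence => Koszul complex is the minimal free resolution.
Syz_1 minimally generated by Koszul relations f_i*e_j - f_j*e_i (i<j): mu(Syz_1) = beta_2 = C(m,2) = m(m-1)/2
m=40
40*39/2 = 780


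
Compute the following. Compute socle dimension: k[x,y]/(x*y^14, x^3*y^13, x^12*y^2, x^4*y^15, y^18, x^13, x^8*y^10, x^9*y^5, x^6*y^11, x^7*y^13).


Socle = ann(m) = span of standard monomials u with x*u, y*u in I (staircase corners).
Redundant generators: x^7*y^13, x^4*y^15
Minimal generators: x^13, x^12*y^2, x^9*y^5, x^8*y^10, x^6*y^11, x^3*y^13, x*y^14, y^18
Corners: y^17, x^2y^13, x^5y^12, x^7y^10, x^8y^9, x^11y^4, x^12y
Socle dim=7


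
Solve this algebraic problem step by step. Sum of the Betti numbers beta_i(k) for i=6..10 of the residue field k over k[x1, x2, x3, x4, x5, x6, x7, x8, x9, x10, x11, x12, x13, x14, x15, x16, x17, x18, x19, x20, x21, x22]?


Koszul resolution: beta_i(k)=C(n,i), n=22
C(22,6)=74613, C(22,7)=170544, C(22,8)=319770, C(22,9)=497420, C(22,10)=646646
Sum=1708993


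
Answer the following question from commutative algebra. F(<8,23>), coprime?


gcd(8,23)=1 => F=ab-a-b=8*23-8-23=184-31=153


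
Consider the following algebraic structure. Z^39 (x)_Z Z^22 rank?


rank(M(x)N) = rank(M)*rank(N)
39*22 = 858


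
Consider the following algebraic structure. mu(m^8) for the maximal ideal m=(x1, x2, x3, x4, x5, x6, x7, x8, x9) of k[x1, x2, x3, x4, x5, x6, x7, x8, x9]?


Graded Nakayama: mu(m^d) = dim_k (m^d/m^(d+1)) = #degree-8 monomials in 9 vars
C(n+d-1,d)=C(16,8)=12870


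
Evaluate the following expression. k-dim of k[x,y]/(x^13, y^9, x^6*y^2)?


k[x,y]/I, I = (x^13, y^9, x^6*y^2)
Rect: 13x9=117. Corner: (13-6)x(9-2)=49.
dim = 117-49 = 68


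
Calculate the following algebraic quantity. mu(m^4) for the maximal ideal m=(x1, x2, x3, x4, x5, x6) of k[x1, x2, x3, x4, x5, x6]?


Graded Nakayama: mu(m^d) = dim_k (m^d/m^(d+1)) = #degree-4 monomials in 6 vars
C(n+d-1,d)=C(9,4)=126


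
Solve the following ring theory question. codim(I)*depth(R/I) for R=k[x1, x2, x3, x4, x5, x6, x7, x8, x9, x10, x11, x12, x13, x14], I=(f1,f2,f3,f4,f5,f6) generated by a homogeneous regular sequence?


codim=6, depth=dim(R/I)=14-6=8
Product=6*8=48


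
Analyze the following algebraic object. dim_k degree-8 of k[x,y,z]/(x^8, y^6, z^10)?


Need i<8, j<6, k<10 with i+j+k=8.
For each i, j ranges over max(0,8-i-9)..min(5,8-i):
  i=0: j in [0,5] -> 6
  i=1: j in [0,5] -> 6
  i=2: j in [0,5] -> 6
  i=3: j in [0,5] -> 6
  i=4: j in [0,4] -> 5
  i=5: j in [0,3] -> 4
  i=6: j in [0,2] -> 3
  i=7: j in [0,1] -> 2
H(8) = 6+6+6+6+5+4+3+2 = 38


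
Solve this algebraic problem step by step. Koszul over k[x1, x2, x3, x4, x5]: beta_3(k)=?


C(n,i)=C(5,3)=10


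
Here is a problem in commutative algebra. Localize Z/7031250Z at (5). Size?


5-primary part: 7031250=5^8*18
Size=5^8=390625


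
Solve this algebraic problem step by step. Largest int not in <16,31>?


gcd(16,31)=1 => F=ab-a-b=16*31-16-31=496-47=449


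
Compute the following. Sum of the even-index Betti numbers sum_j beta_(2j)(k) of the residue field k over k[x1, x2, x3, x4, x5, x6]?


Koszul resolution: beta_i(k)=C(n,i), n=6
sum_even C(6,i) = 2^(n-1) = 2^5 = 32


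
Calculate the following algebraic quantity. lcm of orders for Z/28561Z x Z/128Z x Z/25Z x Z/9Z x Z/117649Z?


Exponent = lcm of the cyclic orders; pairwise coprime => product.
13^4*2^7*5^2*3^2*7^6=28561*128*25*9*117649=96772984963200


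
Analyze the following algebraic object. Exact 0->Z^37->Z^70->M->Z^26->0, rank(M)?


Alt sum=0:
(-1)^0*37 + (-1)^1*70 + (-1)^2*? + (-1)^3*26=0
rank(M)=59


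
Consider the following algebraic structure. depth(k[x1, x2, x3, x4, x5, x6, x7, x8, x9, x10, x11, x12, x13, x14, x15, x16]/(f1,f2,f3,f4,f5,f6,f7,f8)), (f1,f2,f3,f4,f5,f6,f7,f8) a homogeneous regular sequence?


depth(R)=16
depth(R/I)=16-8=8


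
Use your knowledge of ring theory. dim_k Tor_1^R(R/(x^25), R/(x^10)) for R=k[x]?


Tor_1(R/I,R/J)=(I cap J)/IJ=(x^25)/(x^35)
dim=35-25=min(25,10)=10


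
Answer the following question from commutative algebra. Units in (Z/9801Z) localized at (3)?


Local ring = Z/81Z.
phi(81) = 3^3*(3-1) = 54


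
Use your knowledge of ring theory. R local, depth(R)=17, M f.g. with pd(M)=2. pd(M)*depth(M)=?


pd+depth=17
depth=17-2=15
pd*depth=2*15=30


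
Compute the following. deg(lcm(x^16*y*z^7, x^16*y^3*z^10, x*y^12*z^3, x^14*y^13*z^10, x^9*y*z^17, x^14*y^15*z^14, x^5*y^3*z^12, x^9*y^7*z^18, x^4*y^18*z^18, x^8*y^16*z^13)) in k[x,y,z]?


lcm = componentwise max:
x: max(16,16,1,14,9,14,5,9,4,8)=16
y: max(1,3,12,13,1,15,3,7,18,16)=18
z: max(7,10,3,10,17,14,12,18,18,13)=18
Total=16+18+18=52


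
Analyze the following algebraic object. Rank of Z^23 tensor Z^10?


rank(M(x)N) = rank(M)*rank(N)
23*10 = 230


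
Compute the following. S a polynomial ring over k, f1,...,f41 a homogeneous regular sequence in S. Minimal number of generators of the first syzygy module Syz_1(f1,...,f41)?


Regular sequence => Koszul complex is the minimal free resolution.
Syz_1 minimally generated by Koszul relations f_i*e_j - f_j*e_i (i<j): mu(Syz_1) = beta_2 = C(m,2) = m(m-1)/2
m=41
41*40/2 = 820


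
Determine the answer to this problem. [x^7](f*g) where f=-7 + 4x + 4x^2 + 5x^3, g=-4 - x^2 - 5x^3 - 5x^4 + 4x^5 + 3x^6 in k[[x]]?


[x^7] = sum a_i*b_j, i+j=7
  4*3=12
  4*4=16
  5*-5=-25
Sum=3


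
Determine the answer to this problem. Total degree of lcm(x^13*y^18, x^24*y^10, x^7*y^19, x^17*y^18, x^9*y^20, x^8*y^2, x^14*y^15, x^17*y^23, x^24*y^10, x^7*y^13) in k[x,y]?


lcm = componentwise max:
x: max(13,24,7,17,9,8,14,17,24,7)=24
y: max(18,10,19,18,20,2,15,23,10,13)=23
Total=24+23=47


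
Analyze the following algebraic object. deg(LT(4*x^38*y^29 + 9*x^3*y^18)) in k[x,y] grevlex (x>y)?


LT: 4*x^38*y^29
deg_x=38, deg_y=29
Total=38+29=67


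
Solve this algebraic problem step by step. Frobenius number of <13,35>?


gcd(13,35)=1 => F=ab-a-b=13*35-13-35=455-48=407


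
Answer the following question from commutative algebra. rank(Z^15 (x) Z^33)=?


rank(M(x)N) = rank(M)*rank(N)
15*33 = 495


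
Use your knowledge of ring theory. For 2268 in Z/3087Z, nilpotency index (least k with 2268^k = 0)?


2268^k mod 3087:
k=1: 2268
k=2: 882
k=3: 0
First zero at k = 3


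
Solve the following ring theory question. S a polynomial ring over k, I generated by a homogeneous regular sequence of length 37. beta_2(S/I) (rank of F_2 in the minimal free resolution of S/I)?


Regular sequence => Koszul complex is the minimal free resolution.
Syz_1 minimally generated by Koszul relations f_i*e_j - f_j*e_i (i<j): mu(Syz_1) = beta_2 = C(m,2) = m(m-1)/2
m=37
37*36/2 = 666


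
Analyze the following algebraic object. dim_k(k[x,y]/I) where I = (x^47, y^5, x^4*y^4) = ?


k[x,y]/I, I = (x^47, y^5, x^4*y^4)
Rect: 47x5=235. Corner: (47-4)x(5-4)=43.
dim = 235-43 = 192


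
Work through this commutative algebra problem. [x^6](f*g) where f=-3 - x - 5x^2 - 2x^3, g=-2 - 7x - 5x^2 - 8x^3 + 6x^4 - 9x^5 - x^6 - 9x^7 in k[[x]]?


[x^6] = sum a_i*b_j, i+j=6
  -3*-1=3
  -1*-9=9
  -5*6=-30
  -2*-8=16
Sum=-2


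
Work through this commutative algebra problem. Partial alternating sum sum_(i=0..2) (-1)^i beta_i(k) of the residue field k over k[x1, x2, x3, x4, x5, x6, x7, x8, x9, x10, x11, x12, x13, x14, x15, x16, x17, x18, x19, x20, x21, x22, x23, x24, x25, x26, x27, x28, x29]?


Koszul resolution: beta_i(k)=C(n,i), n=29
sum_(i=0..p) (-1)^i C(n,i) = (-1)^p C(n-1,p)
(-1)^2*C(28,2) = (-1)^2*378 = 378


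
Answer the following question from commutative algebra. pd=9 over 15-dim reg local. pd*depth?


pd+depth=15
depth=15-9=6
pd*depth=9*6=54


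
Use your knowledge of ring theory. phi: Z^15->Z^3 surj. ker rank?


rank(ker) = 15-3 = 12


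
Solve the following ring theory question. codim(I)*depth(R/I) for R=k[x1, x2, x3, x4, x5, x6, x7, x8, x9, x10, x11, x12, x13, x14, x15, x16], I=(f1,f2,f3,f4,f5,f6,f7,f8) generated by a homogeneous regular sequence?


codim=8, depth=dim(R/I)=16-8=8
Product=8*8=64


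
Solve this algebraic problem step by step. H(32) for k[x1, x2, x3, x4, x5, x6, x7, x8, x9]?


C(d+n-1,n-1)=C(40,8)=76904685


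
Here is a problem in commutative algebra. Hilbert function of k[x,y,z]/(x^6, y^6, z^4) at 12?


Need i<6, j<6, k<4 with i+j+k=12.
For each i, j ranges over max(0,12-i-3)..min(5,12-i):
  i=0: j in [9,5] -> 0
  i=1: j in [8,5] -> 0
  i=2: j in [7,5] -> 0
  i=3: j in [6,5] -> 0
  i=4: j in [5,5] -> 1
  i=5: j in [4,5] -> 2
H(12) = 0+0+0+0+1+2 = 3


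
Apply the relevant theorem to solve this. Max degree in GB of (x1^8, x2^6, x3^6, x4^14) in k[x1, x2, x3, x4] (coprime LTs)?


Pure powers, coprime LTs => already GB.
Degrees: 8, 6, 6, 14
Max=14


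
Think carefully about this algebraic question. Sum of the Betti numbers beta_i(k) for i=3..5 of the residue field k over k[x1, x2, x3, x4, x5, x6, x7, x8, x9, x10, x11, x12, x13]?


Koszul resolution: beta_i(k)=C(n,i), n=13
C(13,3)=286, C(13,4)=715, C(13,5)=1287
Sum=2288


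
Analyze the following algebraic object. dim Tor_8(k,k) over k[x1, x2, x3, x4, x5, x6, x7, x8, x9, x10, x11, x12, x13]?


Koszul: C(n,i)=C(13,8)=1287


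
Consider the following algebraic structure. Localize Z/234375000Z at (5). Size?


5-primary part: 234375000=5^10*24
Size=5^10=9765625


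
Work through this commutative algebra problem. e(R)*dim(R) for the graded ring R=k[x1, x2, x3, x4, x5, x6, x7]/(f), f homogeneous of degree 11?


e(R)=deg(f)=11, dim(R)=7-1=6
e*dim=11*6=66


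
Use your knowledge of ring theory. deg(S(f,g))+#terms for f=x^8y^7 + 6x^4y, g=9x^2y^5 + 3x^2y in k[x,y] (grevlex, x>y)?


LT(f)=x^8y^7, LT(g)=9x^2y^5
lcm(LM)=x^8y^7
S(f,g) (scaled by 9 to clear denominators) = 9*f - x^6y^2*g = -3x^8y^3 + 54x^4y
2 terms, deg 11.
11+2=13


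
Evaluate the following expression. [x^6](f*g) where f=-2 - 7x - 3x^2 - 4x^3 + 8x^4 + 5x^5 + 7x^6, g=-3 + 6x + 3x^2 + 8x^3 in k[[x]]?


[x^6] = sum a_i*b_j, i+j=6
  -4*8=-32
  8*3=24
  5*6=30
  7*-3=-21
Sum=1


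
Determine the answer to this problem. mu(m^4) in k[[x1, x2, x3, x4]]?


C(n+d-1,d)=C(7,4)=35


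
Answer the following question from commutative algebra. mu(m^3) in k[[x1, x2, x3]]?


C(n+d-1,d)=C(5,3)=10


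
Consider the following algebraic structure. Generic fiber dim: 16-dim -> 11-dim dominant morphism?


dim(fiber)=dim(X)-dim(Y)=16-11=5


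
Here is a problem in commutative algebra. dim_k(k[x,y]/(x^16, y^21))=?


Basis: x^i*y^j, i<16, j<21
16*21=336


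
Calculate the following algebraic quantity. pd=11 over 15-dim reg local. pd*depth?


pd+depth=15
depth=15-11=4
pd*depth=11*4=44


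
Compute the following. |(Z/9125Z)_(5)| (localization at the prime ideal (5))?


5-primary part: 9125=5^3*73
Size=5^3=125


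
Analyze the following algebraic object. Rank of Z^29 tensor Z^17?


rank(M(x)N) = rank(M)*rank(N)
29*17 = 493


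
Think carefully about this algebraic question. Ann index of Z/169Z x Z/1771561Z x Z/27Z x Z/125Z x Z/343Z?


Exponent = lcm of the cyclic orders; pairwise coprime => product.
13^2*11^6*3^3*5^3*7^3=169*1771561*27*125*343=346585758143625


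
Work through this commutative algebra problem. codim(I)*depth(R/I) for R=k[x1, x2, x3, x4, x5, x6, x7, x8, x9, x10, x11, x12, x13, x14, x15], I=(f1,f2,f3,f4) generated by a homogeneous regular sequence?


codim=4, depth=dim(R/I)=15-4=11
Product=4*11=44


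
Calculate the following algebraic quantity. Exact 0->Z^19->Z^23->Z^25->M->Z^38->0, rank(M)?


Alt sum=0:
(-1)^0*19 + (-1)^1*23 + (-1)^2*25 + (-1)^3*? + (-1)^4*38=0
rank(M)=59


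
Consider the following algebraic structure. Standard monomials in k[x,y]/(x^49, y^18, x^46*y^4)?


k[x,y]/I, I = (x^49, y^18, x^46*y^4)
Rect: 49x18=882. Corner: (49-46)x(18-4)=42.
dim = 882-42 = 840


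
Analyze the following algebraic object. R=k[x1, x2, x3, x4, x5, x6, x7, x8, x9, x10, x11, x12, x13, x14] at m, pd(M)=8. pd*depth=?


pd+depth=14
depth=14-8=6
pd*depth=8*6=48


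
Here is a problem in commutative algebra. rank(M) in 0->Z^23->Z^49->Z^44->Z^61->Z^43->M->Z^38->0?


Alt sum=0:
(-1)^0*23 + (-1)^1*49 + (-1)^2*44 + (-1)^3*61 + (-1)^4*43 + (-1)^5*? + (-1)^6*38=0
rank(M)=38


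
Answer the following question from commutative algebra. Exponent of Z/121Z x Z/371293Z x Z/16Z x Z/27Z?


Exponent = lcm of the cyclic orders; pairwise coprime => product.
11^2*13^5*2^4*3^3=121*371293*16*27=19408227696


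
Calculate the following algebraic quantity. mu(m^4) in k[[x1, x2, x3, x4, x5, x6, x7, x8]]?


C(n+d-1,d)=C(11,4)=330


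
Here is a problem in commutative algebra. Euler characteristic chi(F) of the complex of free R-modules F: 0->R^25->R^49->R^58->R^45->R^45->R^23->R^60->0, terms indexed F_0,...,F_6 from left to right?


chi = sum (-1)^i * rank:
(-1)^0*25=25
(-1)^1*49=-49
(-1)^2*58=58
(-1)^3*45=-45
(-1)^4*45=45
(-1)^5*23=-23
(-1)^6*60=60
chi=71


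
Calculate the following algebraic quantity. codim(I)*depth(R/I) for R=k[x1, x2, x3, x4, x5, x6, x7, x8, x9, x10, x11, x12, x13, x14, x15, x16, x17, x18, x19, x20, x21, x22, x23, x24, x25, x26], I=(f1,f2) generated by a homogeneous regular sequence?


codim=2, depth=dim(R/I)=26-2=24
Product=2*24=48


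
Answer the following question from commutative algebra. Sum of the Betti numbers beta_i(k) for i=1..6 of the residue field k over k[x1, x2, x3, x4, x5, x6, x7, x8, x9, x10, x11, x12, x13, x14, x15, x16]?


Koszul resolution: beta_i(k)=C(n,i), n=16
C(16,1)=16, C(16,2)=120, C(16,3)=560, C(16,4)=1820, C(16,5)=4368, C(16,6)=8008
Sum=14892


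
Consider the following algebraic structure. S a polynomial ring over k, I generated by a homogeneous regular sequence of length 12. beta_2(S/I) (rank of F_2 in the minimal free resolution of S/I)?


Regular sequence => Koszul complex is the minimal free resolution.
Syz_1 minimally generated by Koszul relations f_i*e_j - f_j*e_i (i<j): mu(Syz_1) = beta_2 = C(m,2) = m(m-1)/2
m=12
12*11/2 = 66


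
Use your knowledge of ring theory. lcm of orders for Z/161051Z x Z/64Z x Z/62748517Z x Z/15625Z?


Exponent = lcm of the cyclic orders; pairwise coprime => product.
11^5*2^6*13^7*5^6=161051*64*62748517*15625=10105711411367000000


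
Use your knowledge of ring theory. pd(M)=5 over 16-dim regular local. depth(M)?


pd+depth=depth(R)=16
depth=16-5=11


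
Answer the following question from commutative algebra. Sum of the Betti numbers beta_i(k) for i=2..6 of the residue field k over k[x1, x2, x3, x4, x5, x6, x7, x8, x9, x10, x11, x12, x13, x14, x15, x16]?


Koszul resolution: beta_i(k)=C(n,i), n=16
C(16,2)=120, C(16,3)=560, C(16,4)=1820, C(16,5)=4368, C(16,6)=8008
Sum=14876


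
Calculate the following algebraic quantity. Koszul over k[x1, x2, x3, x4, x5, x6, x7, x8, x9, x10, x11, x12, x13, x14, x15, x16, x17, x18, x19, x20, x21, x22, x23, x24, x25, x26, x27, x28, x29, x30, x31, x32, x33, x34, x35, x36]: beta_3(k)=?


C(n,i)=C(36,3)=7140


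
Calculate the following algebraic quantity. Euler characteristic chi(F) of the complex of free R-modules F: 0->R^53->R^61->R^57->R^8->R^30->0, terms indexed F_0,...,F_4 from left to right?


chi = sum (-1)^i * rank:
(-1)^0*53=53
(-1)^1*61=-61
(-1)^2*57=57
(-1)^3*8=-8
(-1)^4*30=30
chi=71


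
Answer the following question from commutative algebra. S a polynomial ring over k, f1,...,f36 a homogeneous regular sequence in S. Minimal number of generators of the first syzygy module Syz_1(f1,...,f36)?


Regular sequence => Koszul complex is the minimal free resolution.
Syz_1 minimally generated by Koszul relations f_i*e_j - f_j*e_i (i<j): mu(Syz_1) = beta_2 = C(m,2) = m(m-1)/2
m=36
36*35/2 = 630


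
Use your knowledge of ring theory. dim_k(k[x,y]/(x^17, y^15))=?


Basis: x^i*y^j, i<17, j<15
17*15=255


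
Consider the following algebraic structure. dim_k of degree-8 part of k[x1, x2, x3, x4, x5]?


C(d+n-1,n-1)=C(12,4)=495


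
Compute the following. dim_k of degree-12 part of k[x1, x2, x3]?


C(d+n-1,n-1)=C(14,2)=91


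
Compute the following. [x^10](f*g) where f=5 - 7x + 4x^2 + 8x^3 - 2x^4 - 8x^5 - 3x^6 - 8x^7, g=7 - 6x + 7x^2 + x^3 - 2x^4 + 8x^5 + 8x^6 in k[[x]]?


[x^10] = sum a_i*b_j, i+j=10
  -2*8=-16
  -8*8=-64
  -3*-2=6
  -8*1=-8
Sum=-82


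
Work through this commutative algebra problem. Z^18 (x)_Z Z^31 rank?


rank(M(x)N) = rank(M)*rank(N)
18*31 = 558


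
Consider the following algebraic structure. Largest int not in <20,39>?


gcd(20,39)=1 => F=ab-a-b=20*39-20-39=780-59=721


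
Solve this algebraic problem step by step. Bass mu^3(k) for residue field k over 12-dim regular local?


C(n,i)=C(12,3)=220


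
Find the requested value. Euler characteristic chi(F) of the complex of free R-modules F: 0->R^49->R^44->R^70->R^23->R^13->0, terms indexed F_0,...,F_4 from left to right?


chi = sum (-1)^i * rank:
(-1)^0*49=49
(-1)^1*44=-44
(-1)^2*70=70
(-1)^3*23=-23
(-1)^4*13=13
chi=65


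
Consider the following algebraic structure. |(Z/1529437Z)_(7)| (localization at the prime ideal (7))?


7-primary part: 1529437=7^6*13
Size=7^6=117649


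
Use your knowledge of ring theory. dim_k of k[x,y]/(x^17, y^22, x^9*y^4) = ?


k[x,y]/I, I = (x^17, y^22, x^9*y^4)
Rect: 17x22=374. Corner: (17-9)x(22-4)=144.
dim = 374-144 = 230


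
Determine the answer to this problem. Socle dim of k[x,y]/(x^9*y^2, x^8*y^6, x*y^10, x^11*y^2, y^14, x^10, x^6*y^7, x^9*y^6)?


Socle = ann(m) = span of standard monomials u with x*u, y*u in I (staircase corners).
Redundant generators: x^11*y^2, x^9*y^6
Minimal generators: x^10, x^9*y^2, x^8*y^6, x^6*y^7, x*y^10, y^14
Corners: y^13, x^5y^9, x^7y^6, x^8y^5, x^9y
Socle dim=5


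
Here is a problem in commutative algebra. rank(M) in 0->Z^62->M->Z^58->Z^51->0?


Alt sum=0:
(-1)^0*62 + (-1)^1*? + (-1)^2*58 + (-1)^3*51=0
rank(M)=69


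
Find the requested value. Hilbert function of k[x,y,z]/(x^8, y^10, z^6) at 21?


Need i<8, j<10, k<6 with i+j+k=21.
For each i, j ranges over max(0,21-i-5)..min(9,21-i):
  i=0: j in [16,9] -> 0
  i=1: j in [15,9] -> 0
  i=2: j in [14,9] -> 0
  i=3: j in [13,9] -> 0
  i=4: j in [12,9] -> 0
  i=5: j in [11,9] -> 0
  i=6: j in [10,9] -> 0
  i=7: j in [9,9] -> 1
H(21) = 0+0+0+0+0+0+0+1 = 1


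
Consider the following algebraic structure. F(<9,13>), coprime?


gcd(9,13)=1 => F=ab-a-b=9*13-9-13=117-22=95


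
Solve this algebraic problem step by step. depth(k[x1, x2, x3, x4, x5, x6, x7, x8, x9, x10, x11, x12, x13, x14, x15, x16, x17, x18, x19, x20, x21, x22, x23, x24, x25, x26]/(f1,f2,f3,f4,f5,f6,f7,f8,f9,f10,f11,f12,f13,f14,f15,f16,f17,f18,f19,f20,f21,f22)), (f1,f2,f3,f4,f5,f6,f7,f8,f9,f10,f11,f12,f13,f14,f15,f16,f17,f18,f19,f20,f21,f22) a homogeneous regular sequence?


depth(R)=26
depth(R/I)=26-22=4


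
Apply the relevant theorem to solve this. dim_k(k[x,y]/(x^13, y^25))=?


Basis: x^i*y^j, i<13, j<25
13*25=325


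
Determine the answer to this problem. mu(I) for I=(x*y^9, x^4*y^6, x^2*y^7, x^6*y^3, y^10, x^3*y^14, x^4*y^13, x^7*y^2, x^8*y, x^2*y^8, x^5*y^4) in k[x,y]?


Remove redundant (divisible by others).
x^4*y^13 redundant.
x^2*y^8 redundant.
x^3*y^14 redundant.
Min: x^8*y, x^7*y^2, x^6*y^3, x^5*y^4, x^4*y^6, x^2*y^7, x*y^9, y^10
Count=8


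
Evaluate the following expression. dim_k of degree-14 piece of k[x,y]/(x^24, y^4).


k[x,y], I = (x^24, y^4), d = 14
Need i < 24 and d-i < 4.
Range: 11 <= i <= 14.
H(14) = 4


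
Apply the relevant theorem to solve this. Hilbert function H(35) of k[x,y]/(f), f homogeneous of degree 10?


H(t)=d for t>=d-1.
d=10, t=35
H(35)=10


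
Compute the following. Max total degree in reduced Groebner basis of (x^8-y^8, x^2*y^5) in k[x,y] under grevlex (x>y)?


LT(f1)=x^8, LT(f2)=x^2y^5, lcm=x^8y^5
S(f1,f2) = y^5*f1 - x^6*f2 = -y^13
Reduced GB = {f1, f2, y^13}; degrees 8, 7, 13
Max = 13


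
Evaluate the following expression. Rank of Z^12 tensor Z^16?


rank(M(x)N) = rank(M)*rank(N)
12*16 = 192


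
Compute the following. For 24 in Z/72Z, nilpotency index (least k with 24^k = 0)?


24^k mod 72:
k=1: 24
k=2: 0
First zero at k = 2


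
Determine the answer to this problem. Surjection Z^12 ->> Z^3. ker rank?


rank(ker) = 12-3 = 9


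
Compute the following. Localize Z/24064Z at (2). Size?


2-primary part: 24064=2^9*47
Size=2^9=512


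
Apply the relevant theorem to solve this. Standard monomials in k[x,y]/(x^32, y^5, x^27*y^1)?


k[x,y]/I, I = (x^32, y^5, x^27*y^1)
Rect: 32x5=160. Corner: (32-27)x(5-1)=20.
dim = 160-20 = 140


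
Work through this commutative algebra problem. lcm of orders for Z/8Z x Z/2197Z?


Exponent = lcm of the cyclic orders; pairwise coprime => product.
2^3*13^3=8*2197=17576


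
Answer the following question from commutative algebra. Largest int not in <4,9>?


gcd(4,9)=1 => F=ab-a-b=4*9-4-9=36-13=23


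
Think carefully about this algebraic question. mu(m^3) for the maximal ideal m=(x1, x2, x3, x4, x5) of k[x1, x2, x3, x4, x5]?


Graded Nakayama: mu(m^d) = dim_k (m^d/m^(d+1)) = #degree-3 monomials in 5 vars
C(n+d-1,d)=C(7,3)=35


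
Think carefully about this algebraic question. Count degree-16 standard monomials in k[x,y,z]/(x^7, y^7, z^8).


Need i<7, j<7, k<8 with i+j+k=16.
For each i, j ranges over max(0,16-i-7)..min(6,16-i):
  i=0: j in [9,6] -> 0
  i=1: j in [8,6] -> 0
  i=2: j in [7,6] -> 0
  i=3: j in [6,6] -> 1
  i=4: j in [5,6] -> 2
  i=5: j in [4,6] -> 3
  i=6: j in [3,6] -> 4
H(16) = 0+0+0+1+2+3+4 = 10


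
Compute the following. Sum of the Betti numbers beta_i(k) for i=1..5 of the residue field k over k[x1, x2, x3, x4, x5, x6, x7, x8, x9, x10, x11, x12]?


Koszul resolution: beta_i(k)=C(n,i), n=12
C(12,1)=12, C(12,2)=66, C(12,3)=220, C(12,4)=495, C(12,5)=792
Sum=1585


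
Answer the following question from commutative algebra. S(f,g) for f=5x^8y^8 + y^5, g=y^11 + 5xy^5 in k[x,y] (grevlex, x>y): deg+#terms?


LT(f)=5x^8y^8, LT(g)=y^11
lcm(LM)=x^8y^11
S(f,g) (scaled by 5 to clear denominators) = y^3*f - 5x^8*g = -25x^9y^5 + y^8
2 terms, deg 14.
14+2=16


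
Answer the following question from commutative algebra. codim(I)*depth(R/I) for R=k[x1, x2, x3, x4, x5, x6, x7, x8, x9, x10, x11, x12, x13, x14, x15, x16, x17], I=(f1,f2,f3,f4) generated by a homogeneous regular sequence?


codim=4, depth=dim(R/I)=17-4=13
Product=4*13=52


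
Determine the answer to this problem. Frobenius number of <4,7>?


gcd(4,7)=1 => F=ab-a-b=4*7-4-7=28-11=17


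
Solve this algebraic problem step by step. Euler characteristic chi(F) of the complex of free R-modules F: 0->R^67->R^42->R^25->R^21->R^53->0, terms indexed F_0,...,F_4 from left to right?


chi = sum (-1)^i * rank:
(-1)^0*67=67
(-1)^1*42=-42
(-1)^2*25=25
(-1)^3*21=-21
(-1)^4*53=53
chi=82


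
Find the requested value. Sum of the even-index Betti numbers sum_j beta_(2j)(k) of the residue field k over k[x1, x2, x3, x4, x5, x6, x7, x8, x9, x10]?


Koszul resolution: beta_i(k)=C(n,i), n=10
sum_even C(10,i) = 2^(n-1) = 2^9 = 512


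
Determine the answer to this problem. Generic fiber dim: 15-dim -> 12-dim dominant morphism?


dim(fiber)=dim(X)-dim(Y)=15-12=3


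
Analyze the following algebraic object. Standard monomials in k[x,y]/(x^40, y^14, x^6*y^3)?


k[x,y]/I, I = (x^40, y^14, x^6*y^3)
Rect: 40x14=560. Corner: (40-6)x(14-3)=374.
dim = 560-374 = 186


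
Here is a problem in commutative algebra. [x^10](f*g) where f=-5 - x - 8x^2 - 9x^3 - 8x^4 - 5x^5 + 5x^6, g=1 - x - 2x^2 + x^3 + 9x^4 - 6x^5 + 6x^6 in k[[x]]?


[x^10] = sum a_i*b_j, i+j=10
  -8*6=-48
  -5*-6=30
  5*9=45
Sum=27


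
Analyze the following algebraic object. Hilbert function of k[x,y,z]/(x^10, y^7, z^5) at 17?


Need i<10, j<7, k<5 with i+j+k=17.
For each i, j ranges over max(0,17-i-4)..min(6,17-i):
  i=0: j in [13,6] -> 0
  i=1: j in [12,6] -> 0
  i=2: j in [11,6] -> 0
  i=3: j in [10,6] -> 0
  i=4: j in [9,6] -> 0
  i=5: j in [8,6] -> 0
  i=6: j in [7,6] -> 0
  i=7: j in [6,6] -> 1
  i=8: j in [5,6] -> 2
  i=9: j in [4,6] -> 3
H(17) = 0+0+0+0+0+0+0+1+2+3 = 6


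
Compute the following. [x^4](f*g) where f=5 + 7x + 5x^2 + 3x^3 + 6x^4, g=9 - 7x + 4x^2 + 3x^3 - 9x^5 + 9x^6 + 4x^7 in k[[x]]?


[x^4] = sum a_i*b_j, i+j=4
  7*3=21
  5*4=20
  3*-7=-21
  6*9=54
Sum=74


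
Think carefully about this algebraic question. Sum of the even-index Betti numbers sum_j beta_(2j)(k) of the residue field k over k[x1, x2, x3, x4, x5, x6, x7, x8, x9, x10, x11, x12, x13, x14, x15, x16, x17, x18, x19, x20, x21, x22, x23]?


Koszul resolution: beta_i(k)=C(n,i), n=23
sum_even C(23,i) = 2^(n-1) = 2^22 = 4194304


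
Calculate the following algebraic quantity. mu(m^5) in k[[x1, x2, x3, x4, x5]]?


C(n+d-1,d)=C(9,5)=126


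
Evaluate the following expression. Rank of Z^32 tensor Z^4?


rank(M(x)N) = rank(M)*rank(N)
32*4 = 128


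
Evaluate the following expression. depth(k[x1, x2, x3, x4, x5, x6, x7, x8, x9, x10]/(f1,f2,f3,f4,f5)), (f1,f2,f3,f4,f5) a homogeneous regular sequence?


depth(R)=10
depth(R/I)=10-5=5


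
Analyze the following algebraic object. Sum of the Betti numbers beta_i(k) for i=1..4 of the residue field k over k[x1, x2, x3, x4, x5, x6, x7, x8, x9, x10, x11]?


Koszul resolution: beta_i(k)=C(n,i), n=11
C(11,1)=11, C(11,2)=55, C(11,3)=165, C(11,4)=330
Sum=561


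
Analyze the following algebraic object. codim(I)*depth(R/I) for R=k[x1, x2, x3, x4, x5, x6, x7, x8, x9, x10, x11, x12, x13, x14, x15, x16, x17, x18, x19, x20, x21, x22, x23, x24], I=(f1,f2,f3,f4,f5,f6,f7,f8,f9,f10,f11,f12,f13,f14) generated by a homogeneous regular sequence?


codim=14, depth=dim(R/I)=24-14=10
Product=14*10=140


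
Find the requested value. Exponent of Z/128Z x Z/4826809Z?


Exponent = lcm of the cyclic orders; pairwise coprime => product.
2^7*13^6=128*4826809=617831552


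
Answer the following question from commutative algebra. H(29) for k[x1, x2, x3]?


C(d+n-1,n-1)=C(31,2)=465


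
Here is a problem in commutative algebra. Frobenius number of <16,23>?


gcd(16,23)=1 => F=ab-a-b=16*23-16-23=368-39=329


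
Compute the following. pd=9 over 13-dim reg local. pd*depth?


pd+depth=13
depth=13-9=4
pd*depth=9*4=36


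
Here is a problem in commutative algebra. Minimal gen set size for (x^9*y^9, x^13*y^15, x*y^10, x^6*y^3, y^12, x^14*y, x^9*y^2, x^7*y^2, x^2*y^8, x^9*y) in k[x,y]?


Remove redundant (divisible by others).
x^13*y^15 redundant.
x^9*y^2 redundant.
x^9*y^9 redundant.
x^14*y redundant.
Min: x^9*y, x^7*y^2, x^6*y^3, x^2*y^8, x*y^10, y^12
Count=6


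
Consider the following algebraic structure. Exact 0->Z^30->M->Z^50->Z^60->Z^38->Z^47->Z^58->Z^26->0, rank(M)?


Alt sum=0:
(-1)^0*30 + (-1)^1*? + (-1)^2*50 + (-1)^3*60 + (-1)^4*38 + (-1)^5*47 + (-1)^6*58 + (-1)^7*26=0
rank(M)=43


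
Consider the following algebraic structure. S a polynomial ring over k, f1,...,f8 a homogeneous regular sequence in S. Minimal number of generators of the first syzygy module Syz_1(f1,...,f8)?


Regular sequence => Koszul complex is the minimal free resolution.
Syz_1 minimally generated by Koszul relations f_i*e_j - f_j*e_i (i<j): mu(Syz_1) = beta_2 = C(m,2) = m(m-1)/2
m=8
8*7/2 = 28


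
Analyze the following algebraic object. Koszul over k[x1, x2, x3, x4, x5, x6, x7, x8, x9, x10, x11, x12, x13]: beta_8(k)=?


C(n,i)=C(13,8)=1287


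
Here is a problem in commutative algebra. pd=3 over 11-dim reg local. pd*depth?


pd+depth=11
depth=11-3=8
pd*depth=3*8=24


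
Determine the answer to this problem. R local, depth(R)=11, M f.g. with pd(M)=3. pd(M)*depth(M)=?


pd+depth=11
depth=11-3=8
pd*depth=3*8=24


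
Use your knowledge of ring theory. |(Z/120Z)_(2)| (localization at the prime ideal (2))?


2-primary part: 120=2^3*15
Size=2^3=8


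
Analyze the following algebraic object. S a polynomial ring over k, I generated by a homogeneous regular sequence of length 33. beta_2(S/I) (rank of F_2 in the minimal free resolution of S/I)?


Regular sequence => Koszul complex is the minimal free resolution.
Syz_1 minimally generated by Koszul relations f_i*e_j - f_j*e_i (i<j): mu(Syz_1) = beta_2 = C(m,2) = m(m-1)/2
m=33
33*32/2 = 528


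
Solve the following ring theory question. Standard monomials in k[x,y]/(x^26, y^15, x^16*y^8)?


k[x,y]/I, I = (x^26, y^15, x^16*y^8)
Rect: 26x15=390. Corner: (26-16)x(15-8)=70.
dim = 390-70 = 320


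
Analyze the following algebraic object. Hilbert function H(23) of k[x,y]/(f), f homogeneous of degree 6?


H(t)=d for t>=d-1.
d=6, t=23
H(23)=6


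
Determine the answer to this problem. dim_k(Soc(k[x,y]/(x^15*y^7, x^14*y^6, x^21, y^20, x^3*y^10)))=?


Socle = ann(m) = span of standard monomials u with x*u, y*u in I (staircase corners).
Redundant generators: x^15*y^7
Minimal generators: x^21, x^14*y^6, x^3*y^10, y^20
Corners: x^2y^19, x^13y^9, x^20y^5
Socle dim=3


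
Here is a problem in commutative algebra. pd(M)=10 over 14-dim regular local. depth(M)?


pd+depth=depth(R)=14
depth=14-10=4


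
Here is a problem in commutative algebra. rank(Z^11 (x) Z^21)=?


rank(M(x)N) = rank(M)*rank(N)
11*21 = 231


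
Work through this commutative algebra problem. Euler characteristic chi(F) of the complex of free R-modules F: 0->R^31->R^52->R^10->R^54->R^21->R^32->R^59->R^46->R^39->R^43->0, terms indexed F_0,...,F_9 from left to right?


chi = sum (-1)^i * rank:
(-1)^0*31=31
(-1)^1*52=-52
(-1)^2*10=10
(-1)^3*54=-54
(-1)^4*21=21
(-1)^5*32=-32
(-1)^6*59=59
(-1)^7*46=-46
(-1)^8*39=39
(-1)^9*43=-43
chi=-67


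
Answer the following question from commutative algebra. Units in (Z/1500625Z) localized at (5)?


Local ring = Z/625Z.
phi(625) = 5^3*(5-1) = 500


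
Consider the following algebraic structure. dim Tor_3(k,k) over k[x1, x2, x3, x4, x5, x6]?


Koszul: C(n,i)=C(6,3)=20


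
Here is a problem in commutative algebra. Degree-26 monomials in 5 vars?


C(d+n-1,n-1)=C(30,4)=27405


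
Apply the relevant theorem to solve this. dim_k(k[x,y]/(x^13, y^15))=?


Basis: x^i*y^j, i<13, j<15
13*15=195


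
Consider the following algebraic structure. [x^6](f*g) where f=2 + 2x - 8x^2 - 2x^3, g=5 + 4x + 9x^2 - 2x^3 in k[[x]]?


[x^6] = sum a_i*b_j, i+j=6
  -2*-2=4
Sum=4


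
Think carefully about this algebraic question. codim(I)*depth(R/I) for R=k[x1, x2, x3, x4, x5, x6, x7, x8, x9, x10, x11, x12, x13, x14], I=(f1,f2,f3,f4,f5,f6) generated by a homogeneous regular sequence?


codim=6, depth=dim(R/I)=14-6=8
Product=6*8=48


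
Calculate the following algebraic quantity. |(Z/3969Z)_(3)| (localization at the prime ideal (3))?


3-primary part: 3969=3^4*49
Size=3^4=81
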